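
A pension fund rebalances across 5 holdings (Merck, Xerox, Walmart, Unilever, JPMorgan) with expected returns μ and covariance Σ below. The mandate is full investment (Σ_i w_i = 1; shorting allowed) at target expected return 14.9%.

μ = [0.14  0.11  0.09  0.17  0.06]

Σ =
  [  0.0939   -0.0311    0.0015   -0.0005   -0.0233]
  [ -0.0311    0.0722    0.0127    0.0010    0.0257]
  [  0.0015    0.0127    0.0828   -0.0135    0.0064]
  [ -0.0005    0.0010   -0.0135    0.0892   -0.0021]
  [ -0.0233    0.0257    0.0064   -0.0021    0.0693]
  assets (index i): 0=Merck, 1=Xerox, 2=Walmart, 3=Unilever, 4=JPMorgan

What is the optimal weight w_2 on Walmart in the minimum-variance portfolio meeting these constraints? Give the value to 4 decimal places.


0.0624

g=Σ⁻¹μ = [2.3768  2.0282  1.0019  2.0688  0.8829]
h=Σ⁻¹𝟙 = [19.1278  14.8010  10.4493  13.0820  14.8036]
a=μᵀg=1.050695  b=𝟙ᵀg=8.358603  c=𝟙ᵀh=72.263741  D=ac−b²=6.060929
λ₁=(c·0.149−b)/D = (72.263741·0.149−8.358603)/6.060929 = 0.397413
λ₂=(a−b·0.149)/D = (1.050695−8.358603·0.149)/6.060929 = -0.032130
w* = 0.397413·g + -0.032130·h:
  w_0 = 0.397413·2.3768 + -0.032130·19.1278 = 0.3300  (Merck)
  w_1 = 0.397413·2.0282 + -0.032130·14.8010 = 0.3305  (Xerox)
  w_2 = 0.397413·1.0019 + -0.032130·10.4493 = 0.0624  (Walmart)
  w_3 = 0.397413·2.0688 + -0.032130·13.0820 = 0.4019  (Unilever)
  w_4 = 0.397413·0.8829 + -0.032130·14.8036 = -0.1247  (JPMorgan)
Σw_i=1.0000  μᵀw=0.1490
σ²=wᵀΣw=λ₁·μ_p+λ₂ = 0.397413·0.149 + -0.032130 = 0.027085 ≈ 0.0271


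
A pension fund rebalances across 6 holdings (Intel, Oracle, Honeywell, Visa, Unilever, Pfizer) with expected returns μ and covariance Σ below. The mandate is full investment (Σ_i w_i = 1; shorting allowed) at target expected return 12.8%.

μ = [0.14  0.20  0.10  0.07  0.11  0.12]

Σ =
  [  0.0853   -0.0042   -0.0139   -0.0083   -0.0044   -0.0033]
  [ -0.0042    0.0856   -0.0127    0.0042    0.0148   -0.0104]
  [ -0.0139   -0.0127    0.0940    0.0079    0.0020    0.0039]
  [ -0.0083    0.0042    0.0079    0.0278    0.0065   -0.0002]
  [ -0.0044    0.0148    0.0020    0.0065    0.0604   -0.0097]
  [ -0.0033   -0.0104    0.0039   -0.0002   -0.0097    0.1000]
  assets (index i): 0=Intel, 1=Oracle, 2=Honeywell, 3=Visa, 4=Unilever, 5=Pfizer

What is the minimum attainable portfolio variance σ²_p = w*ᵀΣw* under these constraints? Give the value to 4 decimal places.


0.0111

g=Σ⁻¹μ = [2.3447  2.5296  1.4790  2.1102  1.3560  1.6185]
h=Σ⁻¹𝟙 = [18.5929  11.9292  11.3752  33.5281  13.0494  12.7434]
a=μᵀg=1.473169  b=𝟙ᵀg=11.437974  c=𝟙ᵀh=101.218221  D=ac−b²=18.284286
λ₁=(c·0.128−b)/D = (101.218221·0.128−11.437974)/18.284286 = 0.083020
λ₂=(a−b·0.128)/D = (1.473169−11.437974·0.128)/18.284286 = 0.000498
w* = 0.083020·g + 0.000498·h:
  w_0 = 0.083020·2.3447 + 0.000498·18.5929 = 0.2039  (Intel)
  w_1 = 0.083020·2.5296 + 0.000498·11.9292 = 0.2159  (Oracle)
  w_2 = 0.083020·1.4790 + 0.000498·11.3752 = 0.1284  (Honeywell)
  w_3 = 0.083020·2.1102 + 0.000498·33.5281 = 0.1919  (Visa)
  w_4 = 0.083020·1.3560 + 0.000498·13.0494 = 0.1191  (Unilever)
  w_5 = 0.083020·1.6185 + 0.000498·12.7434 = 0.1407  (Pfizer)
Σw_i=1.0000  μᵀw=0.1280
σ²=wᵀΣw=λ₁·μ_p+λ₂ = 0.083020·0.128 + 0.000498 = 0.011125 ≈ 0.0111


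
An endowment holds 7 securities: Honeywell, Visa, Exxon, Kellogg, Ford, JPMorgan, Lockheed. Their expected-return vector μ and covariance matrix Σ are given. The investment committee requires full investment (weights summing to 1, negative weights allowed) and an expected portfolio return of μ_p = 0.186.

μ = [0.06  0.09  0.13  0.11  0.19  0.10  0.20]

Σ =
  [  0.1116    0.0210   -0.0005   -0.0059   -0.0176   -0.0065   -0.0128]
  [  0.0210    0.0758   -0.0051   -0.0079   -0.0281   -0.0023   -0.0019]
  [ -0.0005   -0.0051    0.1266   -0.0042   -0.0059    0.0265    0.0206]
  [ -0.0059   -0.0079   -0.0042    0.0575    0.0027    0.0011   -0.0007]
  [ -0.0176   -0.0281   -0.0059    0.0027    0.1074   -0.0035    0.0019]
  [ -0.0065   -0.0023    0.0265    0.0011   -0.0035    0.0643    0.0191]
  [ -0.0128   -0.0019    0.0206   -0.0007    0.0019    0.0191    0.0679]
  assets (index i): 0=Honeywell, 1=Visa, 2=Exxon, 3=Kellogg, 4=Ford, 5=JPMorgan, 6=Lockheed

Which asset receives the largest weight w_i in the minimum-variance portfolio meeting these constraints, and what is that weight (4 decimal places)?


Lockheed (0.5467)

g=Σ⁻¹μ = [0.9905  2.2021  0.7142  2.2730  2.4650  0.7248  2.7277]
h=Σ⁻¹𝟙 = [11.0699  19.3240  5.7016  20.7577  16.1496  11.9656  12.0215]
a=μᵀg=1.686860  b=𝟙ᵀg=12.097199  c=𝟙ᵀh=96.989938  D=ac−b²=17.266244
λ₁=(c·0.186−b)/D = (96.989938·0.186−12.097199)/17.266244 = 0.344194
λ₂=(a−b·0.186)/D = (1.686860−12.097199·0.186)/17.266244 = -0.032620
w* = 0.344194·g + -0.032620·h:
  w_0 = 0.344194·0.9905 + -0.032620·11.0699 = -0.0202  (Honeywell)
  w_1 = 0.344194·2.2021 + -0.032620·19.3240 = 0.1276  (Visa)
  w_2 = 0.344194·0.7142 + -0.032620·5.7016 = 0.0598  (Exxon)
  w_3 = 0.344194·2.2730 + -0.032620·20.7577 = 0.1052  (Kellogg)
  w_4 = 0.344194·2.4650 + -0.032620·16.1496 = 0.3216  (Ford)
  w_5 = 0.344194·0.7248 + -0.032620·11.9656 = -0.1408  (JPMorgan)
  w_6 = 0.344194·2.7277 + -0.032620·12.0215 = 0.5467  (Lockheed)
Σw_i=1.0000  μᵀw=0.1860
σ²=wᵀΣw=λ₁·μ_p+λ₂ = 0.344194·0.186 + -0.032620 = 0.031400 ≈ 0.0314


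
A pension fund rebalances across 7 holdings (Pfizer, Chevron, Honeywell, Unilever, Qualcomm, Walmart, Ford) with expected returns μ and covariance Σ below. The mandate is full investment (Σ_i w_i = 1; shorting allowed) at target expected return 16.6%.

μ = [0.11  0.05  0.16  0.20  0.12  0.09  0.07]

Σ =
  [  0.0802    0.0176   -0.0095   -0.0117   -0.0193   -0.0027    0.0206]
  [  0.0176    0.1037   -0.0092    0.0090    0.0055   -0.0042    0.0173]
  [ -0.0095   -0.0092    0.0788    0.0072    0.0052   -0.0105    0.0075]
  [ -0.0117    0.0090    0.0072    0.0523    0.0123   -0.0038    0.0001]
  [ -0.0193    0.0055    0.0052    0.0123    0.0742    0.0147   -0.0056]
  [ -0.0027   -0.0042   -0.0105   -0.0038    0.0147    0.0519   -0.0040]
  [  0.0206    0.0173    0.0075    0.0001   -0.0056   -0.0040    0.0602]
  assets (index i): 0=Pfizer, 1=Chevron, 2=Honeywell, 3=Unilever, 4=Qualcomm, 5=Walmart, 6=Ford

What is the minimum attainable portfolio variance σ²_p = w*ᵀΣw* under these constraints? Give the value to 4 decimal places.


x=Σ⁻¹μ = [2.4801  -0.1097  2.1608  4.0299  1.0147  2.3236  0.3185]
y=Σ⁻¹𝟙 = [16.3374  5.3130  15.0430  19.2778  9.2498  23.1523  9.9866]
a=μᵀx=1.772216  b=𝟙ᵀx=12.217945  c=𝟙ᵀy=98.359872  D=ac−b²=25.036799
λ₁=(c·0.166−b)/D = (98.359872·0.166−12.217945)/25.036799 = 0.164150
λ₂=(a−b·0.166)/D = (1.772216−12.217945·0.166)/25.036799 = -0.010223
w* = 0.164150·x + -0.010223·y:
  w_0 = 0.164150·2.4801 + -0.010223·16.3374 = 0.2401  (Pfizer)
  w_1 = 0.164150·-0.1097 + -0.010223·5.3130 = -0.0723  (Chevron)
  w_2 = 0.164150·2.1608 + -0.010223·15.0430 = 0.2009  (Honeywell)
  w_3 = 0.164150·4.0299 + -0.010223·19.2778 = 0.4644  (Unilever)
  w_4 = 0.164150·1.0147 + -0.010223·9.2498 = 0.0720  (Qualcomm)
  w_5 = 0.164150·2.3236 + -0.010223·23.1523 = 0.1447  (Walmart)
  w_6 = 0.164150·0.3185 + -0.010223·9.9866 = -0.0498  (Ford)
Σw_i=1.0000  μᵀw=0.1660
σ²=wᵀΣw=λ₁·μ_p+λ₂ = 0.164150·0.166 + -0.010223 = 0.017025 ≈ 0.0170

0.0170


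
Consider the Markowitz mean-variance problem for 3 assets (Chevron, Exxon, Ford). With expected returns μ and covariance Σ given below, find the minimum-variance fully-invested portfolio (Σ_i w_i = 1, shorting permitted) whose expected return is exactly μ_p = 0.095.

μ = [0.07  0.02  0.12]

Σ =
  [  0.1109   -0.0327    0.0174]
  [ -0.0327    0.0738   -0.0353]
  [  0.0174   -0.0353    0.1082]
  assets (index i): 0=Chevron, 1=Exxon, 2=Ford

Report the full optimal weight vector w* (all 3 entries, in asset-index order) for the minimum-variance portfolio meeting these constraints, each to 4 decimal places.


p=Σ⁻¹μ = [0.7924  1.2935  1.4036]
q=Σ⁻¹𝟙 = [14.6779  27.6621  15.9064]
a=μᵀp=0.249770  b=𝟙ᵀp=3.489469  c=𝟙ᵀq=58.246477  D=ac−b²=2.371854
λ₁=(c·0.095−b)/D = (58.246477·0.095−3.489469)/2.371854 = 0.861750
λ₂=(a−b·0.095)/D = (0.249770−3.489469·0.095)/2.371854 = -0.034458
w* = 0.861750·p + -0.034458·q:
  w_0 = 0.861750·0.7924 + -0.034458·14.6779 = 0.1771  (Chevron)
  w_1 = 0.861750·1.2935 + -0.034458·27.6621 = 0.1615  (Exxon)
  w_2 = 0.861750·1.4036 + -0.034458·15.9064 = 0.6615  (Ford)
Σw_i=1.0000  μᵀw=0.0950
σ²=wᵀΣw=λ₁·μ_p+λ₂ = 0.861750·0.095 + -0.034458 = 0.047408 ≈ 0.0474

0.1771  0.1615  0.6615


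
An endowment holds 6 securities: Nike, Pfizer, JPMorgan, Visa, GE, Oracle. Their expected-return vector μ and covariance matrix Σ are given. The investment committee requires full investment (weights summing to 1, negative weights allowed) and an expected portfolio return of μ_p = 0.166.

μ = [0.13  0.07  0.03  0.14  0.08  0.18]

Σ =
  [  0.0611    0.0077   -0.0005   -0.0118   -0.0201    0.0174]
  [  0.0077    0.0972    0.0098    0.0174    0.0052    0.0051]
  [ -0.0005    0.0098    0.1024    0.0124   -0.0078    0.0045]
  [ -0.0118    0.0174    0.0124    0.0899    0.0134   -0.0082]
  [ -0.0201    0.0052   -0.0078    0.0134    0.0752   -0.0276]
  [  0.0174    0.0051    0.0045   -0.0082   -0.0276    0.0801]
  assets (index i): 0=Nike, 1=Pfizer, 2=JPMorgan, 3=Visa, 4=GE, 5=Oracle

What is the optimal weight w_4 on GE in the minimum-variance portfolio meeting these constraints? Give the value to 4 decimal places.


0.2091

p=Σ⁻¹μ = [2.5089  -0.0845  0.1661  1.7642  2.4415  2.7201]
q=Σ⁻¹𝟙 = [21.0585  3.7792  9.4232  9.7864  23.9108  16.3807]
a=μᵀp=1.257156  b=𝟙ᵀp=9.516333  c=𝟙ᵀq=84.338817  D=ac−b²=15.466460
λ₁=(c·0.166−b)/D = (84.338817·0.166−9.516333)/15.466460 = 0.289912
λ₂=(a−b·0.166)/D = (1.257156−9.516333·0.166)/15.466460 = -0.020855
w* = 0.289912·p + -0.020855·q:
  w_0 = 0.289912·2.5089 + -0.020855·21.0585 = 0.2882  (Nike)
  w_1 = 0.289912·-0.0845 + -0.020855·3.7792 = -0.1033  (Pfizer)
  w_2 = 0.289912·0.1661 + -0.020855·9.4232 = -0.1484  (JPMorgan)
  w_3 = 0.289912·1.7642 + -0.020855·9.7864 = 0.3074  (Visa)
  w_4 = 0.289912·2.4415 + -0.020855·23.9108 = 0.2091  (GE)
  w_5 = 0.289912·2.7201 + -0.020855·16.3807 = 0.4470  (Oracle)
Σw_i=1.0000  μᵀw=0.1660
σ²=wᵀΣw=λ₁·μ_p+λ₂ = 0.289912·0.166 + -0.020855 = 0.027270 ≈ 0.0273


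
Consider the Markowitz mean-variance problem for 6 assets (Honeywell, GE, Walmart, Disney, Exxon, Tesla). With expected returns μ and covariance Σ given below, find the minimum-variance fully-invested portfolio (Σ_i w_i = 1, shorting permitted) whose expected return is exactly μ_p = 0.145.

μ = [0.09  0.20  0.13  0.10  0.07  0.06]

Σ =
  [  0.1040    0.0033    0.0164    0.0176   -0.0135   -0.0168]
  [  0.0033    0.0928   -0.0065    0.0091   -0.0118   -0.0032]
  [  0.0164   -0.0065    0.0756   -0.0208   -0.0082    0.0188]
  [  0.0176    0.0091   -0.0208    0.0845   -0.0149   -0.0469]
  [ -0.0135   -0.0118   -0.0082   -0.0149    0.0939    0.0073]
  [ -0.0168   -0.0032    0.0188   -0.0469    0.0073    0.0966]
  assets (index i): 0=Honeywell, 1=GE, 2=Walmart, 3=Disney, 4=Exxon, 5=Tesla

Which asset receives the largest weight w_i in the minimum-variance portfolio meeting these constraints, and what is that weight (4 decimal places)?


GE (0.3945)

g=Σ⁻¹μ = [0.4388  2.3099  2.3269  2.4740  1.5856  1.4024]
h=Σ⁻¹𝟙 = [7.4974  11.9123  16.9848  27.8932  17.5040  20.9645]
a=μᵀg=1.246517  b=𝟙ᵀg=10.537721  c=𝟙ᵀh=102.756154  D=ac−b²=17.043763
λ₁=(c·0.145−b)/D = (102.756154·0.145−10.537721)/17.043763 = 0.255925
λ₂=(a−b·0.145)/D = (1.246517−10.537721·0.145)/17.043763 = -0.016514
w* = 0.255925·g + -0.016514·h:
  w_0 = 0.255925·0.4388 + -0.016514·7.4974 = -0.0115  (Honeywell)
  w_1 = 0.255925·2.3099 + -0.016514·11.9123 = 0.3945  (GE)
  w_2 = 0.255925·2.3269 + -0.016514·16.9848 = 0.3150  (Walmart)
  w_3 = 0.255925·2.4740 + -0.016514·27.8932 = 0.1726  (Disney)
  w_4 = 0.255925·1.5856 + -0.016514·17.5040 = 0.1167  (Exxon)
  w_5 = 0.255925·1.4024 + -0.016514·20.9645 = 0.0127  (Tesla)
Σw_i=1.0000  μᵀw=0.1450
σ²=wᵀΣw=λ₁·μ_p+λ₂ = 0.255925·0.145 + -0.016514 = 0.020596 ≈ 0.0206


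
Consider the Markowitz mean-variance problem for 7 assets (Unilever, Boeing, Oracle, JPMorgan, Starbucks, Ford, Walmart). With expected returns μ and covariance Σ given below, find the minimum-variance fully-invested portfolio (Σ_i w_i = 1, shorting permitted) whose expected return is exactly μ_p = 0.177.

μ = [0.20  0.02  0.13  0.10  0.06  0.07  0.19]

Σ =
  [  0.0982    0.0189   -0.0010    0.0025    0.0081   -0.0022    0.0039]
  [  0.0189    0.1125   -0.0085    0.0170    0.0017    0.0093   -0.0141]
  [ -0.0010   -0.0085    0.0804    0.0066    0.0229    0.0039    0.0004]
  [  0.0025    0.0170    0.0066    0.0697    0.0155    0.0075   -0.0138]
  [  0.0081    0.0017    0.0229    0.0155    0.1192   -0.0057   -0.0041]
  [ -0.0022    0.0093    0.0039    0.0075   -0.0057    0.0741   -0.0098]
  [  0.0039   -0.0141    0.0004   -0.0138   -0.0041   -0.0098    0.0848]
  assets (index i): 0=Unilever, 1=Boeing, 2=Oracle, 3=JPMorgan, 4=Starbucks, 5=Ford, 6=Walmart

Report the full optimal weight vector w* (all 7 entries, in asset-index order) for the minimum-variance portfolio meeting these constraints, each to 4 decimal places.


x=Σ⁻¹μ = [1.9439  -0.0609  1.4277  1.6199  0.0271  1.1072  2.5272]
y=Σ⁻¹𝟙 = [7.7617  7.3915  10.0298  11.8682  5.5034  13.6603  16.3933]
a=μᵀx=1.294441  b=𝟙ᵀx=8.592036  c=𝟙ᵀy=72.608344  D=ac−b²=20.164105
λ₁=(c·0.177−b)/D = (72.608344·0.177−8.592036)/20.164105 = 0.211249
λ₂=(a−b·0.177)/D = (1.294441−8.592036·0.177)/20.164105 = -0.011225
w* = 0.211249·x + -0.011225·y:
  w_0 = 0.211249·1.9439 + -0.011225·7.7617 = 0.3235  (Unilever)
  w_1 = 0.211249·-0.0609 + -0.011225·7.3915 = -0.0958  (Boeing)
  w_2 = 0.211249·1.4277 + -0.011225·10.0298 = 0.1890  (Oracle)
  w_3 = 0.211249·1.6199 + -0.011225·11.8682 = 0.2090  (JPMorgan)
  w_4 = 0.211249·0.0271 + -0.011225·5.5034 = -0.0561  (Starbucks)
  w_5 = 0.211249·1.1072 + -0.011225·13.6603 = 0.0806  (Ford)
  w_6 = 0.211249·2.5272 + -0.011225·16.3933 = 0.3498  (Walmart)
Σw_i=1.0000  μᵀw=0.1770
σ²=wᵀΣw=λ₁·μ_p+λ₂ = 0.211249·0.177 + -0.011225 = 0.026166 ≈ 0.0262

0.3235  -0.0958  0.1890  0.2090  -0.0561  0.0806  0.3498


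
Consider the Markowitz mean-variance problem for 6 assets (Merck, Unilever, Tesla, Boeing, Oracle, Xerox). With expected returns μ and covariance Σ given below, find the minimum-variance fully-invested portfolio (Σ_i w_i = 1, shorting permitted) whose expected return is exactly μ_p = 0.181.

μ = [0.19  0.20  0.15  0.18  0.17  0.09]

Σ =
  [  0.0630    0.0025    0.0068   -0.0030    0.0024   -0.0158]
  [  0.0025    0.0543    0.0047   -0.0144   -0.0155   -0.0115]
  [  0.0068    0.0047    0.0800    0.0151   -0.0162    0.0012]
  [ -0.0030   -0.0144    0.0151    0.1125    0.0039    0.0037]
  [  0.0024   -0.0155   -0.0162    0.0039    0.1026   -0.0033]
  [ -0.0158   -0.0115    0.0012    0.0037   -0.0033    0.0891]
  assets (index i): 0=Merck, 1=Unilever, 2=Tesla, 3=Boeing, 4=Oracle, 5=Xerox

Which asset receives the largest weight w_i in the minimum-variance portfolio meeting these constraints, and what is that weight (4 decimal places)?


Unilever (0.3665)

g=Σ⁻¹μ = [3.2173  5.1519  1.4114  1.9927  2.5791  2.2393]
h=Σ⁻¹𝟙 = [18.1027  27.6397  10.1975  10.4188  15.2917  17.9973]
a=μᵀg=2.852060  b=𝟙ᵀg=16.591788  c=𝟙ᵀh=99.647569  D=ac−b²=8.913368
λ₁=(c·0.181−b)/D = (99.647569·0.181−16.591788)/8.913368 = 0.162051
λ₂=(a−b·0.181)/D = (2.852060−16.591788·0.181)/8.913368 = -0.016947
w* = 0.162051·g + -0.016947·h:
  w_0 = 0.162051·3.2173 + -0.016947·18.1027 = 0.2146  (Merck)
  w_1 = 0.162051·5.1519 + -0.016947·27.6397 = 0.3665  (Unilever)
  w_2 = 0.162051·1.4114 + -0.016947·10.1975 = 0.0559  (Tesla)
  w_3 = 0.162051·1.9927 + -0.016947·10.4188 = 0.1464  (Boeing)
  w_4 = 0.162051·2.5791 + -0.016947·15.2917 = 0.1588  (Oracle)
  w_5 = 0.162051·2.2393 + -0.016947·17.9973 = 0.0579  (Xerox)
Σw_i=1.0000  μᵀw=0.1810
σ²=wᵀΣw=λ₁·μ_p+λ₂ = 0.162051·0.181 + -0.016947 = 0.012384 ≈ 0.0124


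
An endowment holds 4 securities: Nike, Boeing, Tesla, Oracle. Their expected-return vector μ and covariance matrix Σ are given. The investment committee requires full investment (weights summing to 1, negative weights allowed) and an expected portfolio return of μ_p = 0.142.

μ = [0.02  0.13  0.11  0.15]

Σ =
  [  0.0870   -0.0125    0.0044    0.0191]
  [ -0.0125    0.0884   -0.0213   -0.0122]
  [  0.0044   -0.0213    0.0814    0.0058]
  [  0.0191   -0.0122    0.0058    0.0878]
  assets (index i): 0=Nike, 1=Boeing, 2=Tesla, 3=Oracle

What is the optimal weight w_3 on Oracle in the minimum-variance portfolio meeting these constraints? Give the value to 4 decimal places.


x=Σ⁻¹μ = [0.0374  2.1651  1.7817  1.8834]
y=Σ⁻¹𝟙 = [11.0011  18.0910  15.6779  10.4745]
a=μᵀx=0.760712  b=𝟙ᵀx=5.867584  c=𝟙ᵀy=55.244378  D=ac−b²=7.596499
λ₁=(c·0.142−b)/D = (55.244378·0.142−5.867584)/7.596499 = 0.260267
λ₂=(a−b·0.142)/D = (0.760712−5.867584·0.142)/7.596499 = -0.009542
w* = 0.260267·x + -0.009542·y:
  w_0 = 0.260267·0.0374 + -0.009542·11.0011 = -0.0952  (Nike)
  w_1 = 0.260267·2.1651 + -0.009542·18.0910 = 0.3909  (Boeing)
  w_2 = 0.260267·1.7817 + -0.009542·15.6779 = 0.3141  (Tesla)
  w_3 = 0.260267·1.8834 + -0.009542·10.4745 = 0.3903  (Oracle)
Σw_i=1.0000  μᵀw=0.1420
σ²=wᵀΣw=λ₁·μ_p+λ₂ = 0.260267·0.142 + -0.009542 = 0.027416 ≈ 0.0274

0.3903


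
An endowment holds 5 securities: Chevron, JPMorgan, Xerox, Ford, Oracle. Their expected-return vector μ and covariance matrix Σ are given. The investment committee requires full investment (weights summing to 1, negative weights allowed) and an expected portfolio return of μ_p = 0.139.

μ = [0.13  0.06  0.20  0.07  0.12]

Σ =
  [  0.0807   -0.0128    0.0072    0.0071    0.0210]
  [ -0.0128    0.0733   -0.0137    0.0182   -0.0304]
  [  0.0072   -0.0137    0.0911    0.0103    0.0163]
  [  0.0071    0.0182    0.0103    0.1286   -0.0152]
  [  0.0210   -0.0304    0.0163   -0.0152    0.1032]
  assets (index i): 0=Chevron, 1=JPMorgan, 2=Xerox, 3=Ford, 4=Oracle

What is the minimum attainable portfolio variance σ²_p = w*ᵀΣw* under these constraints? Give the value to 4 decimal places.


0.0227

p=Σ⁻¹μ = [1.4147  1.8909  2.1504  0.1582  1.1156]
q=Σ⁻¹𝟙 = [11.1295  21.7016  10.5212  4.7674  12.8583]
a=μᵀp=0.872405  b=𝟙ᵀp=6.729894  c=𝟙ᵀq=60.978036  D=ac−b²=7.906061
λ₁=(c·0.139−b)/D = (60.978036·0.139−6.729894)/7.906061 = 0.220850
λ₂=(a−b·0.139)/D = (0.872405−6.729894·0.139)/7.906061 = -0.007975
w* = 0.220850·p + -0.007975·q:
  w_0 = 0.220850·1.4147 + -0.007975·11.1295 = 0.2237  (Chevron)
  w_1 = 0.220850·1.8909 + -0.007975·21.7016 = 0.2445  (JPMorgan)
  w_2 = 0.220850·2.1504 + -0.007975·10.5212 = 0.3910  (Xerox)
  w_3 = 0.220850·0.1582 + -0.007975·4.7674 = -0.0031  (Ford)
  w_4 = 0.220850·1.1156 + -0.007975·12.8583 = 0.1438  (Oracle)
Σw_i=1.0000  μᵀw=0.1390
σ²=wᵀΣw=λ₁·μ_p+λ₂ = 0.220850·0.139 + -0.007975 = 0.022723 ≈ 0.0227


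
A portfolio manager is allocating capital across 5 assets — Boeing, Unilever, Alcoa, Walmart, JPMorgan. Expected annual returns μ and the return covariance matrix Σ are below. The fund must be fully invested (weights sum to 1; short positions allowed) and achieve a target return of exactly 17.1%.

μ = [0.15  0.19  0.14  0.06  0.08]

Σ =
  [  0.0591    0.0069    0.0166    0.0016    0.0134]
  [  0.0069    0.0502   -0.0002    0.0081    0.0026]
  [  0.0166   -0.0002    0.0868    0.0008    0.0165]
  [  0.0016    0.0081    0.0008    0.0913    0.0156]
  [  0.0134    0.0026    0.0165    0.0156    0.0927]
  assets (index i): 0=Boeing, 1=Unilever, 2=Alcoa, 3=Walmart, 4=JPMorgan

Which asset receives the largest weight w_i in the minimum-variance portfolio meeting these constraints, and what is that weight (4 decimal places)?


p=Σ⁻¹μ = [1.7165  3.4984  1.2425  0.2629  0.2514]
q=Σ⁻¹𝟙 = [11.0901  16.8030  8.2479  8.1932  5.8662]
a=μᵀp=1.132012  b=𝟙ᵀp=6.971687  c=𝟙ᵀq=50.200475  D=ac−b²=8.223097
λ₁=(c·0.171−b)/D = (50.200475·0.171−6.971687)/8.223097 = 0.196105
λ₂=(a−b·0.171)/D = (1.132012−6.971687·0.171)/8.223097 = -0.007314
w* = 0.196105·p + -0.007314·q:
  w_0 = 0.196105·1.7165 + -0.007314·11.0901 = 0.2555  (Boeing)
  w_1 = 0.196105·3.4984 + -0.007314·16.8030 = 0.5632  (Unilever)
  w_2 = 0.196105·1.2425 + -0.007314·8.2479 = 0.1833  (Alcoa)
  w_3 = 0.196105·0.2629 + -0.007314·8.1932 = -0.0084  (Walmart)
  w_4 = 0.196105·0.2514 + -0.007314·5.8662 = 0.0064  (JPMorgan)
Σw_i=1.0000  μᵀw=0.1710
σ²=wᵀΣw=λ₁·μ_p+λ₂ = 0.196105·0.171 + -0.007314 = 0.026220 ≈ 0.0262

Unilever (0.5632)


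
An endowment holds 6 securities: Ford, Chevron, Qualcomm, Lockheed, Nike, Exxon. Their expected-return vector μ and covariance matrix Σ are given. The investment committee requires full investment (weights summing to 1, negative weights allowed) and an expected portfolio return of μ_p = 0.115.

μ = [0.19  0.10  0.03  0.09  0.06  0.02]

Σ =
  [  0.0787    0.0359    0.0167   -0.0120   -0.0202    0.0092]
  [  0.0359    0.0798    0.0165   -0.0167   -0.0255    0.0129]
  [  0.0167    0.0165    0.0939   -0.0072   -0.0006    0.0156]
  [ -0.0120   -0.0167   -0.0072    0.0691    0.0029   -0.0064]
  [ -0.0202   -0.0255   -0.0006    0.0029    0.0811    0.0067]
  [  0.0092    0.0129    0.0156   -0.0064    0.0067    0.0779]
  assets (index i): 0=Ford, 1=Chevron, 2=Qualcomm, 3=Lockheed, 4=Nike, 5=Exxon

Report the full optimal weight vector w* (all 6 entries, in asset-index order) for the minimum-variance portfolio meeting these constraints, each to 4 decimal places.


0.3166  0.1591  0.0076  0.2693  0.2382  0.0093

u=Σ⁻¹μ = [2.7255  1.0321  -0.1566  1.9202  1.6893  -0.1922]
v=Σ⁻¹𝟙 = [11.5063  15.0505  6.3676  20.7144  18.5895  7.8136]
a=μᵀu=0.886686  b=𝟙ᵀu=7.018207  c=𝟙ᵀv=80.041840  D=ac−b²=21.716731
λ₁=(c·0.115−b)/D = (80.041840·0.115−7.018207)/21.716731 = 0.100688
λ₂=(a−b·0.115)/D = (0.886686−7.018207·0.115)/21.716731 = 0.003665
w* = 0.100688·u + 0.003665·v:
  w_0 = 0.100688·2.7255 + 0.003665·11.5063 = 0.3166  (Ford)
  w_1 = 0.100688·1.0321 + 0.003665·15.0505 = 0.1591  (Chevron)
  w_2 = 0.100688·-0.1566 + 0.003665·6.3676 = 0.0076  (Qualcomm)
  w_3 = 0.100688·1.9202 + 0.003665·20.7144 = 0.2693  (Lockheed)
  w_4 = 0.100688·1.6893 + 0.003665·18.5895 = 0.2382  (Nike)
  w_5 = 0.100688·-0.1922 + 0.003665·7.8136 = 0.0093  (Exxon)
Σw_i=1.0000  μᵀw=0.1150
σ²=wᵀΣw=λ₁·μ_p+λ₂ = 0.100688·0.115 + 0.003665 = 0.015244 ≈ 0.0152


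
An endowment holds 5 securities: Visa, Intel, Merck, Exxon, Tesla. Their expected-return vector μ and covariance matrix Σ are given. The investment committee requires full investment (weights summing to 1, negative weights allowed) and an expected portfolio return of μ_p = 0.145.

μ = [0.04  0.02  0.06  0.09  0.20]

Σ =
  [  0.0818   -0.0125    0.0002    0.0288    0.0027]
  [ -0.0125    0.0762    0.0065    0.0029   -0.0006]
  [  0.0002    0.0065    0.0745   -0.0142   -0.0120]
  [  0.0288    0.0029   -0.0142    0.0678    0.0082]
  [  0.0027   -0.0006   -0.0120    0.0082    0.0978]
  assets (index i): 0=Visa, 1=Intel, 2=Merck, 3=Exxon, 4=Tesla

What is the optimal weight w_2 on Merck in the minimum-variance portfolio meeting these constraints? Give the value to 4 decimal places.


0.2912

g=Σ⁻¹μ = [-0.0571  0.0975  1.4000  1.3864  2.1027]
h=Σ⁻¹𝟙 = [9.4709  12.8989  16.3870  12.2733  11.0242]
a=μᵀg=0.628980  b=𝟙ᵀg=4.929481  c=𝟙ᵀh=62.054353  D=ac−b²=14.731159
λ₁=(c·0.145−b)/D = (62.054353·0.145−4.929481)/14.731159 = 0.276177
λ₂=(a−b·0.145)/D = (0.628980−4.929481·0.145)/14.731159 = -0.005824
w* = 0.276177·g + -0.005824·h:
  w_0 = 0.276177·-0.0571 + -0.005824·9.4709 = -0.0709  (Visa)
  w_1 = 0.276177·0.0975 + -0.005824·12.8989 = -0.0482  (Intel)
  w_2 = 0.276177·1.4000 + -0.005824·16.3870 = 0.2912  (Merck)
  w_3 = 0.276177·1.3864 + -0.005824·12.2733 = 0.3114  (Exxon)
  w_4 = 0.276177·2.1027 + -0.005824·11.0242 = 0.5165  (Tesla)
Σw_i=1.0000  μᵀw=0.1450
σ²=wᵀΣw=λ₁·μ_p+λ₂ = 0.276177·0.145 + -0.005824 = 0.034222 ≈ 0.0342


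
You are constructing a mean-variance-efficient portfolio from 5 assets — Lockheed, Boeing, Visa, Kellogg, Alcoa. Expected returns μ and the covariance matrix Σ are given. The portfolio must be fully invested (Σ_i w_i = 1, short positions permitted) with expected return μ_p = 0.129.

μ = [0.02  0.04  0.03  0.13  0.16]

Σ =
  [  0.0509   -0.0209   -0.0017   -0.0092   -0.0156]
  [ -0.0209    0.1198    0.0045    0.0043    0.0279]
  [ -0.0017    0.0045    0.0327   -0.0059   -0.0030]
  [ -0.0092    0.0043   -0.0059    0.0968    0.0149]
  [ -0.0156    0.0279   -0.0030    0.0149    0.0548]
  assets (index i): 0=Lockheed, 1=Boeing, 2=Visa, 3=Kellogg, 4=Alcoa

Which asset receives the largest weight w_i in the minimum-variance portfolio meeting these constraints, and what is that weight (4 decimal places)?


x=Σ⁻¹μ = [1.5396  -0.2571  1.5300  1.0897  3.2764]
y=Σ⁻¹𝟙 = [32.8214  7.0149  35.5391  11.8016  22.7568]
a=μᵀx=0.732282  b=𝟙ᵀx=7.178493  c=𝟙ᵀy=109.933768  D=ac−b²=28.971800
λ₁=(c·0.129−b)/D = (109.933768·0.129−7.178493)/28.971800 = 0.241717
λ₂=(a−b·0.129)/D = (0.732282−7.178493·0.129)/28.971800 = -0.006687
w* = 0.241717·x + -0.006687·y:
  w_0 = 0.241717·1.5396 + -0.006687·32.8214 = 0.1526  (Lockheed)
  w_1 = 0.241717·-0.2571 + -0.006687·7.0149 = -0.1091  (Boeing)
  w_2 = 0.241717·1.5300 + -0.006687·35.5391 = 0.1322  (Visa)
  w_3 = 0.241717·1.0897 + -0.006687·11.8016 = 0.1845  (Kellogg)
  w_4 = 0.241717·3.2764 + -0.006687·22.7568 = 0.6398  (Alcoa)
Σw_i=1.0000  μᵀw=0.1290
σ²=wᵀΣw=λ₁·μ_p+λ₂ = 0.241717·0.129 + -0.006687 = 0.024494 ≈ 0.0245

Alcoa (0.6398)


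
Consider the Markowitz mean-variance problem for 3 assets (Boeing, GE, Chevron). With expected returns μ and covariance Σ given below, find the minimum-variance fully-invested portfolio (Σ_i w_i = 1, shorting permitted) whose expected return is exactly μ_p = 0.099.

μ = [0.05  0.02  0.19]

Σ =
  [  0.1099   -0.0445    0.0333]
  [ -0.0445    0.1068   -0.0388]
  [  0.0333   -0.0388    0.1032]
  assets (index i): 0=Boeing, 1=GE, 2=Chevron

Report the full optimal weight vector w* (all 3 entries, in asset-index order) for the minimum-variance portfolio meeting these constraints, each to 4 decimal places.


u=Σ⁻¹μ = [0.2317  1.0719  2.1693]
v=Σ⁻¹𝟙 = [13.1101  19.4685  12.7792]
a=μᵀu=0.445195  b=𝟙ᵀu=3.472915  c=𝟙ᵀv=45.357721  D=ac−b²=8.131901
λ₁=(c·0.099−b)/D = (45.357721·0.099−3.472915)/8.131901 = 0.125124
λ₂=(a−b·0.099)/D = (0.445195−3.472915·0.099)/8.131901 = 0.012467
w* = 0.125124·u + 0.012467·v:
  w_0 = 0.125124·0.2317 + 0.012467·13.1101 = 0.1924  (Boeing)
  w_1 = 0.125124·1.0719 + 0.012467·19.4685 = 0.3768  (GE)
  w_2 = 0.125124·2.1693 + 0.012467·12.7792 = 0.4307  (Chevron)
Σw_i=1.0000  μᵀw=0.0990
σ²=wᵀΣw=λ₁·μ_p+λ₂ = 0.125124·0.099 + 0.012467 = 0.024854 ≈ 0.0249

0.1924  0.3768  0.4307


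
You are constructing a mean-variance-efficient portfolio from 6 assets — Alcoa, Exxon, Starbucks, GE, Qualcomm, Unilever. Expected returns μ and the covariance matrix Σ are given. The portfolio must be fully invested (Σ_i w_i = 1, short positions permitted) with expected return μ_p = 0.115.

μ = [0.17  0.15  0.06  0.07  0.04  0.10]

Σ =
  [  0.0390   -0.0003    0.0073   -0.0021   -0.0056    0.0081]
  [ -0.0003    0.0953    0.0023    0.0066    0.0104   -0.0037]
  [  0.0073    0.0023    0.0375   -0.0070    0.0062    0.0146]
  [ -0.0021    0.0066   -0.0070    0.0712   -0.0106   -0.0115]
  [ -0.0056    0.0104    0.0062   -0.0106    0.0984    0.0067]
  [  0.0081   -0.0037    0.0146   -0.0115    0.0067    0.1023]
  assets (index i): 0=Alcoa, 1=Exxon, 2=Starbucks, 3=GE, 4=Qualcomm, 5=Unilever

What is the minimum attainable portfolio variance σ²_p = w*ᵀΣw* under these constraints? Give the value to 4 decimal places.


0.0122

g=Σ⁻¹μ = [4.2642  1.4581  0.5396  1.2237  0.5440  0.7175]
h=Σ⁻¹𝟙 = [22.9961  7.8347  20.8131  18.7413  10.8972  6.6604]
a=μᵀg=1.155176  b=𝟙ᵀg=8.747149  c=𝟙ᵀh=87.942879  D=ac−b²=25.076934
λ₁=(c·0.115−b)/D = (87.942879·0.115−8.747149)/25.076934 = 0.054484
λ₂=(a−b·0.115)/D = (1.155176−8.747149·0.115)/25.076934 = 0.005952
w* = 0.054484·g + 0.005952·h:
  w_0 = 0.054484·4.2642 + 0.005952·22.9961 = 0.3692  (Alcoa)
  w_1 = 0.054484·1.4581 + 0.005952·7.8347 = 0.1261  (Exxon)
  w_2 = 0.054484·0.5396 + 0.005952·20.8131 = 0.1533  (Starbucks)
  w_3 = 0.054484·1.2237 + 0.005952·18.7413 = 0.1782  (GE)
  w_4 = 0.054484·0.5440 + 0.005952·10.8972 = 0.0945  (Qualcomm)
  w_5 = 0.054484·0.7175 + 0.005952·6.6604 = 0.0787  (Unilever)
Σw_i=1.0000  μᵀw=0.1150
σ²=wᵀΣw=λ₁·μ_p+λ₂ = 0.054484·0.115 + 0.005952 = 0.012217 ≈ 0.0122


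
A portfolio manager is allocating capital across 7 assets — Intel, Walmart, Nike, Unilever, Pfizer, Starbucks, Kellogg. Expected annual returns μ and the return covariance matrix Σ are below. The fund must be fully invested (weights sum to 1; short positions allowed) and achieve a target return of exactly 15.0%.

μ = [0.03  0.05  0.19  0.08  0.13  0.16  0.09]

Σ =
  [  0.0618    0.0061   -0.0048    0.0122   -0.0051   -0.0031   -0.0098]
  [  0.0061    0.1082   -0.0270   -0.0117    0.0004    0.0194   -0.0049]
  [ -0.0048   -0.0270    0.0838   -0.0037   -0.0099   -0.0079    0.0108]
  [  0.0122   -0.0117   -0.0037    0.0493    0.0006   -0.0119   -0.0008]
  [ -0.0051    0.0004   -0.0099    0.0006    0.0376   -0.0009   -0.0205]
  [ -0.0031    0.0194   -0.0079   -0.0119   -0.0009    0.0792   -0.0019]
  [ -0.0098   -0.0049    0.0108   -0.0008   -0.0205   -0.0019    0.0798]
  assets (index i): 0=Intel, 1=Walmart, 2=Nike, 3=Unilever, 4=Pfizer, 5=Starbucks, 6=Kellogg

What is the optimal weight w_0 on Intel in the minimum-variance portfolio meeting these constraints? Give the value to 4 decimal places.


u=Σ⁻¹μ = [1.1619  1.1394  3.4331  2.4656  5.8788  2.6256  2.4733]
v=Σ⁻¹𝟙 = [20.8933  14.3449  22.9051  24.1727  49.6602  17.0419  26.2835]
a=μᵀu=2.348319  b=𝟙ᵀu=19.177867  c=𝟙ᵀv=175.301606  D=ac−b²=43.873505
λ₁=(c·0.150−b)/D = (175.301606·0.150−19.177867)/43.873505 = 0.162225
λ₂=(a−b·0.150)/D = (2.348319−19.177867·0.150)/43.873505 = -0.012043
w* = 0.162225·u + -0.012043·v:
  w_0 = 0.162225·1.1619 + -0.012043·20.8933 = -0.0631  (Intel)
  w_1 = 0.162225·1.1394 + -0.012043·14.3449 = 0.0121  (Walmart)
  w_2 = 0.162225·3.4331 + -0.012043·22.9051 = 0.2811  (Nike)
  w_3 = 0.162225·2.4656 + -0.012043·24.1727 = 0.1089  (Unilever)
  w_4 = 0.162225·5.8788 + -0.012043·49.6602 = 0.3556  (Pfizer)
  w_5 = 0.162225·2.6256 + -0.012043·17.0419 = 0.2207  (Starbucks)
  w_6 = 0.162225·2.4733 + -0.012043·26.2835 = 0.0847  (Kellogg)
Σw_i=1.0000  μᵀw=0.1500
σ²=wᵀΣw=λ₁·μ_p+λ₂ = 0.162225·0.150 + -0.012043 = 0.012291 ≈ 0.0123

-0.0631


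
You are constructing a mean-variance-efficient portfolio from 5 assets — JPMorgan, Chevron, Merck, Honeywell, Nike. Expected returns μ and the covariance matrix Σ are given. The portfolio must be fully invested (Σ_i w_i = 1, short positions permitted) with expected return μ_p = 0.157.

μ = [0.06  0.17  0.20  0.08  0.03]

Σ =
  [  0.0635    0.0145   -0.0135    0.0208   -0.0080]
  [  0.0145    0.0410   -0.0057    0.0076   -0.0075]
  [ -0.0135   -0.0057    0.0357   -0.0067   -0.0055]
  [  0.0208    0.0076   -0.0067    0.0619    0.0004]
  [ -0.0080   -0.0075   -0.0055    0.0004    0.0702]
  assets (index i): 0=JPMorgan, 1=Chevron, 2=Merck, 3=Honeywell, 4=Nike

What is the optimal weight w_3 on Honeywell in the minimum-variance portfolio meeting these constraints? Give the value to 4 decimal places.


0.0631

p=Σ⁻¹μ = [1.2575  4.8228  7.3007  1.0573  1.6519]
q=Σ⁻¹𝟙 = [18.3889  26.1133  44.7643  11.4692  22.5723]
a=μᵀp=2.489604  b=𝟙ᵀp=16.090165  c=𝟙ᵀq=123.308034  D=ac−b²=48.094758
λ₁=(c·0.157−b)/D = (123.308034·0.157−16.090165)/48.094758 = 0.067974
λ₂=(a−b·0.157)/D = (2.489604−16.090165·0.157)/48.094758 = -0.000760
w* = 0.067974·p + -0.000760·q:
  w_0 = 0.067974·1.2575 + -0.000760·18.3889 = 0.0715  (JPMorgan)
  w_1 = 0.067974·4.8228 + -0.000760·26.1133 = 0.3080  (Chevron)
  w_2 = 0.067974·7.3007 + -0.000760·44.7643 = 0.4622  (Merck)
  w_3 = 0.067974·1.0573 + -0.000760·11.4692 = 0.0631  (Honeywell)
  w_4 = 0.067974·1.6519 + -0.000760·22.5723 = 0.0951  (Nike)
Σw_i=1.0000  μᵀw=0.1570
σ²=wᵀΣw=λ₁·μ_p+λ₂ = 0.067974·0.157 + -0.000760 = 0.009912 ≈ 0.0099


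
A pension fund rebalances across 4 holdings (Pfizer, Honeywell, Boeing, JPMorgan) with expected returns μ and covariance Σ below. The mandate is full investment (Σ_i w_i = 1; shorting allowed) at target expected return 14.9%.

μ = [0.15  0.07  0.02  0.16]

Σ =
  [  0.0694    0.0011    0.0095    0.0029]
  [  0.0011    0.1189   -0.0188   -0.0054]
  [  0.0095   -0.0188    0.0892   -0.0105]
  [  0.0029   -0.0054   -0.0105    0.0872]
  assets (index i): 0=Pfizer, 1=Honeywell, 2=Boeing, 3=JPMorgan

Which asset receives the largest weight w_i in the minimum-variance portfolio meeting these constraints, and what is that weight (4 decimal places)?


g=Σ⁻¹μ = [2.0207  0.7142  0.3782  1.8574]
h=Σ⁻¹𝟙 = [11.7719  11.1063  13.8793  13.4354]
a=μᵀg=0.657847  b=𝟙ᵀg=4.970470  c=𝟙ᵀh=50.192865  D=ac−b²=8.313646
λ₁=(c·0.149−b)/D = (50.192865·0.149−4.970470)/8.313646 = 0.301705
λ₂=(a−b·0.149)/D = (0.657847−4.970470·0.149)/8.313646 = -0.009954
w* = 0.301705·g + -0.009954·h:
  w_0 = 0.301705·2.0207 + -0.009954·11.7719 = 0.4925  (Pfizer)
  w_1 = 0.301705·0.7142 + -0.009954·11.1063 = 0.1049  (Honeywell)
  w_2 = 0.301705·0.3782 + -0.009954·13.8793 = -0.0241  (Boeing)
  w_3 = 0.301705·1.8574 + -0.009954·13.4354 = 0.4267  (JPMorgan)
Σw_i=1.0000  μᵀw=0.1490
σ²=wᵀΣw=λ₁·μ_p+λ₂ = 0.301705·0.149 + -0.009954 = 0.035000 ≈ 0.0350

Pfizer (0.4925)


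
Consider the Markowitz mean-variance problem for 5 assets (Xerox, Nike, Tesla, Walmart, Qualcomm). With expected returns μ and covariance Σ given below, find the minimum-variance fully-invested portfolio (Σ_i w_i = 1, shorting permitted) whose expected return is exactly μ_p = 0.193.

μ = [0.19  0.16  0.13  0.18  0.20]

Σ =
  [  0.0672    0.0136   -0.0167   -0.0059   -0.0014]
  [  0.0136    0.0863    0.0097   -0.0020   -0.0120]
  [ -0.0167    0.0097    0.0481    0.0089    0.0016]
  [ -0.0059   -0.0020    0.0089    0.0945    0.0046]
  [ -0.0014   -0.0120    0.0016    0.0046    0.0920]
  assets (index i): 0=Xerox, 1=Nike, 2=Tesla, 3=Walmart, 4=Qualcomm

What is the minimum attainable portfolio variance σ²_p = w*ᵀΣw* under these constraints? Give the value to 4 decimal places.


x=Σ⁻¹μ = [3.5886  1.2711  3.2963  1.7357  2.2502]
y=Σ⁻¹𝟙 = [20.4689  7.4062  24.3304  9.1769  11.2651]
a=μᵀx=2.076194  b=𝟙ᵀx=12.141888  c=𝟙ᵀy=72.647448  D=ac−b²=3.404721
λ₁=(c·0.193−b)/D = (72.647448·0.193−12.141888)/3.404721 = 0.551901
λ₂=(a−b·0.193)/D = (2.076194−12.141888·0.193)/3.404721 = -0.078477
w* = 0.551901·x + -0.078477·y:
  w_0 = 0.551901·3.5886 + -0.078477·20.4689 = 0.3742  (Xerox)
  w_1 = 0.551901·1.2711 + -0.078477·7.4062 = 0.1203  (Nike)
  w_2 = 0.551901·3.2963 + -0.078477·24.3304 = -0.0901  (Tesla)
  w_3 = 0.551901·1.7357 + -0.078477·9.1769 = 0.2378  (Walmart)
  w_4 = 0.551901·2.2502 + -0.078477·11.2651 = 0.3578  (Qualcomm)
Σw_i=1.0000  μᵀw=0.1930
σ²=wᵀΣw=λ₁·μ_p+λ₂ = 0.551901·0.193 + -0.078477 = 0.028040 ≈ 0.0280

0.0280


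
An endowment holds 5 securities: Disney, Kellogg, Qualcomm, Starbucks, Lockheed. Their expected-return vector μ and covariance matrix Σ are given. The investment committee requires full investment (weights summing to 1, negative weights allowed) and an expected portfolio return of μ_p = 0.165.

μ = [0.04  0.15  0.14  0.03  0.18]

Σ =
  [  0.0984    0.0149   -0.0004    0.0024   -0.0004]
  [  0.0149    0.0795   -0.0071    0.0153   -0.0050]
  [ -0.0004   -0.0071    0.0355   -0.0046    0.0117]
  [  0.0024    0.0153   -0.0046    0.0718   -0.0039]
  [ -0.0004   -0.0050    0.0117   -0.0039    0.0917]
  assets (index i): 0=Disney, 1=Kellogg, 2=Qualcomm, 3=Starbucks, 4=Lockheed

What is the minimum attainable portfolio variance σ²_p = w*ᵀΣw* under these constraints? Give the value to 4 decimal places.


g=Σ⁻¹μ = [0.0786  2.2698  3.9060  0.2687  1.6001]
h=Σ⁻¹𝟙 = [8.2303  11.6002  29.5746  13.5303  8.3756]
a=μᵀg=1.186531  b=𝟙ᵀg=8.123189  c=𝟙ᵀh=71.310909  D=ac−b²=18.626401
λ₁=(c·0.165−b)/D = (71.310909·0.165−8.123189)/18.626401 = 0.195589
λ₂=(a−b·0.165)/D = (1.186531−8.123189·0.165)/18.626401 = -0.008257
w* = 0.195589·g + -0.008257·h:
  w_0 = 0.195589·0.0786 + -0.008257·8.2303 = -0.0526  (Disney)
  w_1 = 0.195589·2.2698 + -0.008257·11.6002 = 0.3482  (Kellogg)
  w_2 = 0.195589·3.9060 + -0.008257·29.5746 = 0.5198  (Qualcomm)
  w_3 = 0.195589·0.2687 + -0.008257·13.5303 = -0.0592  (Starbucks)
  w_4 = 0.195589·1.6001 + -0.008257·8.3756 = 0.2438  (Lockheed)
Σw_i=1.0000  μᵀw=0.1650
σ²=wᵀΣw=λ₁·μ_p+λ₂ = 0.195589·0.165 + -0.008257 = 0.024015 ≈ 0.0240

0.0240


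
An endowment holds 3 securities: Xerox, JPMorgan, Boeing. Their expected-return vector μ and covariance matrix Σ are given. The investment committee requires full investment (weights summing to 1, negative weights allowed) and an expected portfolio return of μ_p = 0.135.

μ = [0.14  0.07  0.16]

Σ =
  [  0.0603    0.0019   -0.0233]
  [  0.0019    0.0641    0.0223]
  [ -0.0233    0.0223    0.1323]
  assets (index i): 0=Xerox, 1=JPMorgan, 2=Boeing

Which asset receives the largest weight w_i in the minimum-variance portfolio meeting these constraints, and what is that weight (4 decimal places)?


Xerox (0.5518)

p=Σ⁻¹μ = [2.9483  0.4284  1.6564]
q=Σ⁻¹𝟙 = [19.6970  11.8768  9.0256]
a=μᵀp=0.707768  b=𝟙ᵀp=5.033058  c=𝟙ᵀq=40.599457  D=ac−b²=3.403312
λ₁=(c·0.135−b)/D = (40.599457·0.135−5.033058)/3.403312 = 0.131598
λ₂=(a−b·0.135)/D = (0.707768−5.033058·0.135)/3.403312 = 0.008317
w* = 0.131598·p + 0.008317·q:
  w_0 = 0.131598·2.9483 + 0.008317·19.6970 = 0.5518  (Xerox)
  w_1 = 0.131598·0.4284 + 0.008317·11.8768 = 0.1552  (JPMorgan)
  w_2 = 0.131598·1.6564 + 0.008317·9.0256 = 0.2930  (Boeing)
Σw_i=1.0000  μᵀw=0.1350
σ²=wᵀΣw=λ₁·μ_p+λ₂ = 0.131598·0.135 + 0.008317 = 0.026083 ≈ 0.0261


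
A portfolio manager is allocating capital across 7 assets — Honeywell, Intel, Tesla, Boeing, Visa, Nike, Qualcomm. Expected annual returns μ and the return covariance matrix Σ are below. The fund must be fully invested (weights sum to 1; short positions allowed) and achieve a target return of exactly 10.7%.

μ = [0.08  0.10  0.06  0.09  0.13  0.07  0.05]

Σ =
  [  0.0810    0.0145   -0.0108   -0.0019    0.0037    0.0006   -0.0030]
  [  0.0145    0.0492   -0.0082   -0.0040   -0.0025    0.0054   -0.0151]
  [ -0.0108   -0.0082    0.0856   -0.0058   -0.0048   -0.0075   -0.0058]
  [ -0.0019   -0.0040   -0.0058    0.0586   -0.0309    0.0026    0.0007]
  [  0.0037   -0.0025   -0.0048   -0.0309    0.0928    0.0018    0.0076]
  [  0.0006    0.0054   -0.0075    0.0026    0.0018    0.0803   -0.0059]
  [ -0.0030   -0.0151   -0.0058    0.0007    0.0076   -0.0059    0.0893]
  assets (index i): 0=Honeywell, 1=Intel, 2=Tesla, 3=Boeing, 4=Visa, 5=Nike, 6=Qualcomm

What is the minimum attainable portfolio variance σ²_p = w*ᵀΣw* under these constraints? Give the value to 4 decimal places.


p=Σ⁻¹μ = [0.7033  2.6723  1.5280  3.1575  2.4832  0.7412  0.9475]
q=Σ⁻¹𝟙 = [10.4289  28.1730  21.2295  31.9003  21.2572  12.1618  16.4356]
a=μᵀp=1.121421  b=𝟙ᵀp=12.232952  c=𝟙ᵀq=141.586349  D=ac−b²=9.132758
λ₁=(c·0.107−b)/D = (141.586349·0.107−12.232952)/9.132758 = 0.319376
λ₂=(a−b·0.107)/D = (1.121421−12.232952·0.107)/9.132758 = -0.020531
w* = 0.319376·p + -0.020531·q:
  w_0 = 0.319376·0.7033 + -0.020531·10.4289 = 0.0105  (Honeywell)
  w_1 = 0.319376·2.6723 + -0.020531·28.1730 = 0.2750  (Intel)
  w_2 = 0.319376·1.5280 + -0.020531·21.2295 = 0.0521  (Tesla)
  w_3 = 0.319376·3.1575 + -0.020531·31.9003 = 0.3535  (Boeing)
  w_4 = 0.319376·2.4832 + -0.020531·21.2572 = 0.3567  (Visa)
  w_5 = 0.319376·0.7412 + -0.020531·12.1618 = -0.0130  (Nike)
  w_6 = 0.319376·0.9475 + -0.020531·16.4356 = -0.0348  (Qualcomm)
Σw_i=1.0000  μᵀw=0.1070
σ²=wᵀΣw=λ₁·μ_p+λ₂ = 0.319376·0.107 + -0.020531 = 0.013642 ≈ 0.0136

0.0136
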